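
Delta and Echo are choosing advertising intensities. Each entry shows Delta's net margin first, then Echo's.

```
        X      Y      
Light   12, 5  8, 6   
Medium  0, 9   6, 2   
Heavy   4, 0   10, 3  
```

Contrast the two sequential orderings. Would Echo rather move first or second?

first

If Delta leads: Echo's best replies are Light→Y, Medium→X, Heavy→Y; Delta's induced payoffs 8, 0, 10; outcome (Heavy, Y), payoffs (10, 3).
If Echo leads: Delta's best replies are X→Light, Y→Heavy; Echo's induced payoffs 5, 3; outcome (Light, X), payoffs (12, 5).
Echo gets 5 moving first and 3 moving second, so Echo prefers to move first.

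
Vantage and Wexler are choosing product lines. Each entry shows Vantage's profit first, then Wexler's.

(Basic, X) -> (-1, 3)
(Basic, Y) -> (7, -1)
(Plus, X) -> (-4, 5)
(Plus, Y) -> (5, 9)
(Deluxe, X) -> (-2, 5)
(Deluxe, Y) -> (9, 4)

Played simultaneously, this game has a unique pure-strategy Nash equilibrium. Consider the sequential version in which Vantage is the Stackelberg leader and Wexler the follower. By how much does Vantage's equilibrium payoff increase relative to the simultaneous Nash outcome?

Solve by backward induction (Vantage leads).
- Basic → Wexler plays X (best of 3, -1); Vantage gets -1.
- Plus → Wexler plays Y (best of 5, 9); Vantage gets 5.
- Deluxe → Wexler plays X (best of 5, 4); Vantage gets -2.
Vantage's induced payoffs are -1, 5, -2, so Vantage commits to Plus. Subgame-perfect outcome: (Plus, Y) with payoffs (5, 9).
For the simultaneous game, intersect best replies.
Vantage's best replies: X→Basic; Y→Deluxe.
Wexler's best replies: Basic→X; Plus→Y; Deluxe→X.
The unique mutual best reply is (Basic, X), giving (-1, 3).
Vantage's commitment gain: 5 − -1 = 6.

6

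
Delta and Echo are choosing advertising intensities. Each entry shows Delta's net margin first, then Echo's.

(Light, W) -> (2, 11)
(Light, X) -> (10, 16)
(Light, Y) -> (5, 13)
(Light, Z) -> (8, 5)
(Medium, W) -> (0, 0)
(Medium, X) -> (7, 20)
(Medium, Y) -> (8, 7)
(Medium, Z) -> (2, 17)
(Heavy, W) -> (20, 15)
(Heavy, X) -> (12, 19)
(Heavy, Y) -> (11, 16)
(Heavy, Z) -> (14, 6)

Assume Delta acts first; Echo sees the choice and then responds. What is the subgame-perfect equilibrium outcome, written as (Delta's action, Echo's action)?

Backward induction with Delta moving first.
- Light → Echo plays X (best of 11, 16, 13, 5); Delta gets 10.
- Medium → Echo plays X (best of 0, 20, 7, 17); Delta gets 7.
- Heavy → Echo plays X (best of 15, 19, 16, 6); Delta gets 12.
Delta's induced payoffs are 10, 7, 12, so Delta commits to Heavy. Subgame-perfect outcome: (Heavy, X) with payoffs (12, 19).

(Heavy, X)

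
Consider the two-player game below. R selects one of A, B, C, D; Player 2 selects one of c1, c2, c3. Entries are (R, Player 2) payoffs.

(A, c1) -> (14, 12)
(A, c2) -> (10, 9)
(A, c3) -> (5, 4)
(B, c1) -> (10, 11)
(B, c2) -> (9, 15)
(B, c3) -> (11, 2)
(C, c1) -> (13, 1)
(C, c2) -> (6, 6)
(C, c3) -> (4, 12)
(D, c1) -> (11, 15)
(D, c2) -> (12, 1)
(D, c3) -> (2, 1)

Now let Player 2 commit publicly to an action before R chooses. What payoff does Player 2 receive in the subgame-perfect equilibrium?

12

Backward induction with Player 2 moving first.
- c1: BR = A, leader payoff 12.
- c2: BR = D, leader payoff 1.
- c3: BR = B, leader payoff 2.
Maximizing over 12, 1, 2, Player 2 chooses c1. Subgame-perfect outcome: (A, c1) with payoffs (14, 12).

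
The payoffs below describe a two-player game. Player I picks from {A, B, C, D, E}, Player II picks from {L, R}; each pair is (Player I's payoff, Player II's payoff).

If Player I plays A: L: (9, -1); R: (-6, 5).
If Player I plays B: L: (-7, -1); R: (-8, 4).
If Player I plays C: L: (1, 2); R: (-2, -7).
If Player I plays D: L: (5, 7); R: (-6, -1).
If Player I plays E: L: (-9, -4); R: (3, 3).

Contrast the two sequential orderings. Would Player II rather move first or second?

second

If Player I leads: Player II's best replies are A→R, B→R, C→L, D→L, E→R; Player I's induced payoffs -6, -8, 1, 5, 3; outcome (D, L), payoffs (5, 7).
If Player II leads: Player I's best replies are L→A, R→E; Player II's induced payoffs -1, 3; outcome (E, R), payoffs (3, 3).
Player II gets 3 moving first and 7 moving second, so Player II prefers to move second.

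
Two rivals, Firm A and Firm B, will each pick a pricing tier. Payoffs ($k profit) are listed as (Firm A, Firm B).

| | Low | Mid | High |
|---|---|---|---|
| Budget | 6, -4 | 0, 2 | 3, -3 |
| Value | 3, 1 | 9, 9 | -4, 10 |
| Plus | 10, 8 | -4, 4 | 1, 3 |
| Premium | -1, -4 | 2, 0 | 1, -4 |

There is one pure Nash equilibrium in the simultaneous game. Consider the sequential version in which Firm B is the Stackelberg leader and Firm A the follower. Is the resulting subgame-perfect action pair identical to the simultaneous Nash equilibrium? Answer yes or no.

Firm A best-responds to each possible Firm B move:
- Low → Firm A plays Plus (best of 6, 3, 10, -1); Firm B gets 8.
- Mid → Firm A plays Value (best of 0, 9, -4, 2); Firm B gets 9.
- High → Firm A plays Budget (best of 3, -4, 1, 1); Firm B gets -3.
Among 8, 9, -3, the best is 9 at Mid. Subgame-perfect outcome: (Value, Mid) with payoffs (9, 9).
For the simultaneous game, intersect best replies.
Firm A's best replies: Low→Plus; Mid→Value; High→Budget.
Firm B's best replies: Budget→Mid; Value→High; Plus→Low; Premium→Mid.
Only (Plus, Low) has each player best-responding; Nash payoffs (10, 8).
Sequential outcome (Value, Mid) differs from the Nash profile (Plus, Low).

no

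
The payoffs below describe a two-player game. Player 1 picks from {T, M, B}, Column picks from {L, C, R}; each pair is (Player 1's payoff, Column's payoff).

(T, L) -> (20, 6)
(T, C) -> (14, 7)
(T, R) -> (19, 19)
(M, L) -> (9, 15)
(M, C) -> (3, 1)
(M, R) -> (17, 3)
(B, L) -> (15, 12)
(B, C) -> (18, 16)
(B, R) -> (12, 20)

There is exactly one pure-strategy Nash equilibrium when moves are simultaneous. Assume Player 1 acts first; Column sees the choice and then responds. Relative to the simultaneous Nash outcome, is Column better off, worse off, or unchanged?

unchanged

Solve by backward induction (Player 1 leads).
- T → Column plays R (best of 6, 7, 19); Player 1 gets 19.
- M → Column plays L (best of 15, 1, 3); Player 1 gets 9.
- B → Column plays R (best of 12, 16, 20); Player 1 gets 12.
Among 19, 9, 12, the best is 19 at T. Subgame-perfect outcome: (T, R) with payoffs (19, 19).
Now find the simultaneous Nash equilibrium.
Player 1's best replies: L→T; C→B; R→T.
Column's best replies: T→R; M→L; B→R.
The unique mutual best reply is (T, R), giving (19, 19).
Column earns 19 sequentially versus 19 at the Nash outcome: unchanged.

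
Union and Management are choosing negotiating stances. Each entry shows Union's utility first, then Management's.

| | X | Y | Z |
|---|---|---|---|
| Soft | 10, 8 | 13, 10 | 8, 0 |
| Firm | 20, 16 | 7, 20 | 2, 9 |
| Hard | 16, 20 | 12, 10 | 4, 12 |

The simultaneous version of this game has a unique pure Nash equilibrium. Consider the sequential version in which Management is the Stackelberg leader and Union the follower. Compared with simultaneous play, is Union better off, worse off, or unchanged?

better off

Work backward from Union's decision.
- X → Union plays Firm (best of 10, 20, 16); Management gets 16.
- Y → Union plays Soft (best of 13, 7, 12); Management gets 10.
- Z → Union plays Soft (best of 8, 2, 4); Management gets 0.
Management's induced payoffs are 16, 10, 0, so Management commits to X. Subgame-perfect outcome: (Firm, X) with payoffs (20, 16).
Under simultaneous play:
Union's best replies: X→Firm; Y→Soft; Z→Soft.
Management's best replies: Soft→Y; Firm→Y; Hard→X.
The unique mutual best reply is (Soft, Y), giving (13, 10).
Union earns 20 sequentially versus 13 at the Nash outcome: better off.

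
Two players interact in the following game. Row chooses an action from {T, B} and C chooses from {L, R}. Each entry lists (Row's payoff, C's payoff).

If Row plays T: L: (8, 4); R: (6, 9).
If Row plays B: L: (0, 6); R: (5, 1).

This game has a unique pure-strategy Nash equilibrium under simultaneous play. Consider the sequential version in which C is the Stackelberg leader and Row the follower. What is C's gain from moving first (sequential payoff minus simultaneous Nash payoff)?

0

Backward induction with C moving first.
- L: Row compares 8, 0 and picks T; C would get 4.
- R: Row compares 6, 5 and picks T; C would get 9.
C's induced payoffs are 4, 9, so C commits to R. Subgame-perfect outcome: (T, R) with payoffs (6, 9).
Now find the simultaneous Nash equilibrium.
Row's best replies: L→T; R→T.
C's best replies: T→R; B→L.
The unique mutual best reply is (T, R), giving (6, 9).
C's commitment gain: 9 − 9 = 0.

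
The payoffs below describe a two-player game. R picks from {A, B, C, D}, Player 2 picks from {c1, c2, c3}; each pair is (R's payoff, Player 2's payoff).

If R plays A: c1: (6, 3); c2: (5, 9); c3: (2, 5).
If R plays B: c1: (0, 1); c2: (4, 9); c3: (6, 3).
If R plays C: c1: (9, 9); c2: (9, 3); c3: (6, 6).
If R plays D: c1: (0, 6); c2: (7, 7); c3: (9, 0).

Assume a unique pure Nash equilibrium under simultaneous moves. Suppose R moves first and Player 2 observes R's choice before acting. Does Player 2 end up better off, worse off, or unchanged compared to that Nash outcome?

unchanged

Player 2 best-responds to each possible R move:
- A: Player 2 compares 3, 9, 5 and picks c2; R would get 5.
- B: Player 2 compares 1, 9, 3 and picks c2; R would get 4.
- C: Player 2 compares 9, 3, 6 and picks c1; R would get 9.
- D: Player 2 compares 6, 7, 0 and picks c2; R would get 7.
Maximizing over 5, 4, 9, 7, R chooses C. Subgame-perfect outcome: (C, c1) with payoffs (9, 9).
Under simultaneous play:
R's best replies: c1→C; c2→C; c3→D.
Player 2's best replies: A→c2; B→c2; C→c1; D→c2.
The unique mutual best reply is (C, c1), giving (9, 9).
Player 2 earns 9 sequentially versus 9 at the Nash outcome: unchanged.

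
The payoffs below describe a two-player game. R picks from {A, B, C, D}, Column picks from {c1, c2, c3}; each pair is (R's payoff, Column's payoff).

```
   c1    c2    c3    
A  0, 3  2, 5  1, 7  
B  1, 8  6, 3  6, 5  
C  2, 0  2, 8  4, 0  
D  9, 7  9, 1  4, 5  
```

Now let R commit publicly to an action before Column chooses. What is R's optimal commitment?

D

Backward induction with R moving first.
- A: BR = c3, leader payoff 1.
- B: BR = c1, leader payoff 1.
- C: BR = c2, leader payoff 2.
- D: BR = c1, leader payoff 9.
Among 1, 1, 2, 9, the best is 9 at D. Subgame-perfect outcome: (D, c1) with payoffs (9, 7).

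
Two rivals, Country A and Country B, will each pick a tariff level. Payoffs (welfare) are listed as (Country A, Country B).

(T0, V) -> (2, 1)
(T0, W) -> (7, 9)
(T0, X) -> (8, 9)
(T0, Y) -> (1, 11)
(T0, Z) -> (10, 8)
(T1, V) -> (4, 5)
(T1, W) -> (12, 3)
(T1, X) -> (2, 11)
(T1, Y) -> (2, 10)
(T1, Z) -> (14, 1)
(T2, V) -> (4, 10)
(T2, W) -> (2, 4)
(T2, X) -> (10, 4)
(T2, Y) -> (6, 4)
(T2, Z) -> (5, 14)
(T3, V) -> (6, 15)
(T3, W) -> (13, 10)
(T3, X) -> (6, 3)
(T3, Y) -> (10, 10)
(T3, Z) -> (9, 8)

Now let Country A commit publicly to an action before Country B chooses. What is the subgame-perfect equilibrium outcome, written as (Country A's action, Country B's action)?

(T3, V)

Backward induction with Country A moving first.
- T0 → Country B plays Y (best of 1, 9, 9, 11, 8); Country A gets 1.
- T1 → Country B plays X (best of 5, 3, 11, 10, 1); Country A gets 2.
- T2 → Country B plays Z (best of 10, 4, 4, 4, 14); Country A gets 5.
- T3 → Country B plays V (best of 15, 10, 3, 10, 8); Country A gets 6.
Among 1, 2, 5, 6, the best is 6 at T3. Subgame-perfect outcome: (T3, V) with payoffs (6, 15).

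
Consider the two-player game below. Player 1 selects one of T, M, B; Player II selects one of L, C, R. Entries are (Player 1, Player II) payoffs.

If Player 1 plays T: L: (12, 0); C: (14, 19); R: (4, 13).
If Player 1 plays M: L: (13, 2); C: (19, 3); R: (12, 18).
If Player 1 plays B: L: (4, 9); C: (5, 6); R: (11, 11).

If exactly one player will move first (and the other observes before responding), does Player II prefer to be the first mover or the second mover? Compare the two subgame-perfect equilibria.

second

If Player 1 leads: Player II's best replies are T→C, M→R, B→R; Player 1's induced payoffs 14, 12, 11; outcome (T, C), payoffs (14, 19).
If Player II leads: Player 1's best replies are L→M, C→M, R→M; Player II's induced payoffs 2, 3, 18; outcome (M, R), payoffs (12, 18).
Player II gets 18 moving first and 19 moving second, so Player II prefers to move second.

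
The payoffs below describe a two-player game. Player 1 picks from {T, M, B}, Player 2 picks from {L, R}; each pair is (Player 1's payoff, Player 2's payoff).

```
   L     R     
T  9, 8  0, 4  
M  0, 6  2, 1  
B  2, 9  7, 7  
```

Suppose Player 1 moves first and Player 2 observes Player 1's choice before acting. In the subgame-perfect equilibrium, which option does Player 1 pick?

T

Solve by backward induction (Player 1 leads).
- T: Player 2 compares 8, 4 and picks L; Player 1 would get 9.
- M: Player 2 compares 6, 1 and picks L; Player 1 would get 0.
- B: Player 2 compares 9, 7 and picks L; Player 1 would get 2.
Player 1's induced payoffs are 9, 0, 2, so Player 1 commits to T. Subgame-perfect outcome: (T, L) with payoffs (9, 8).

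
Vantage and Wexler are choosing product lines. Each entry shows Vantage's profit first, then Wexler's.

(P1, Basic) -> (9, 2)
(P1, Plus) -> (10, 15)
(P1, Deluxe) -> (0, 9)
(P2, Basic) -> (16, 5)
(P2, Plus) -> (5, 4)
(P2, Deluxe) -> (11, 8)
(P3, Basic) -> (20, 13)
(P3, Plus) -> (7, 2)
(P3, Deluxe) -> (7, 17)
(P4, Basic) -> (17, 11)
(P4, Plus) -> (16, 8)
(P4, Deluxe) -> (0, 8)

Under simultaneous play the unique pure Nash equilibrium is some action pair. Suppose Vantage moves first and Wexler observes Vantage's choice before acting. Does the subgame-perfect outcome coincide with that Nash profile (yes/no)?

no

Wexler best-responds to each possible Vantage move:
- P1 → Wexler plays Plus (best of 2, 15, 9); Vantage gets 10.
- P2 → Wexler plays Deluxe (best of 5, 4, 8); Vantage gets 11.
- P3 → Wexler plays Deluxe (best of 13, 2, 17); Vantage gets 7.
- P4 → Wexler plays Basic (best of 11, 8, 8); Vantage gets 17.
Among 10, 11, 7, 17, the best is 17 at P4. Subgame-perfect outcome: (P4, Basic) with payoffs (17, 11).
Now find the simultaneous Nash equilibrium.
Vantage's best replies: Basic→P3; Plus→P4; Deluxe→P2.
Wexler's best replies: P1→Plus; P2→Deluxe; P3→Deluxe; P4→Basic.
The unique mutual best reply is (P2, Deluxe), giving (11, 8).
Sequential outcome (P4, Basic) differs from the Nash profile (P2, Deluxe).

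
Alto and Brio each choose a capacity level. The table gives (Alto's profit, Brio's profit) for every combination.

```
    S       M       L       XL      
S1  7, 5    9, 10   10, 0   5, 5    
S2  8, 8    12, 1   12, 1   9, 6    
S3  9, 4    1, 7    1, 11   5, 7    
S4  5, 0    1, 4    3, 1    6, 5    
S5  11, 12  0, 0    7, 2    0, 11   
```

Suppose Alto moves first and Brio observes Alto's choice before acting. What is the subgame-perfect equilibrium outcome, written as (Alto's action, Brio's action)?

Backward induction with Alto moving first.
- S1: BR = M, leader payoff 9.
- S2: BR = S, leader payoff 8.
- S3: BR = L, leader payoff 1.
- S4: BR = XL, leader payoff 6.
- S5: BR = S, leader payoff 11.
Alto's induced payoffs are 9, 8, 1, 6, 11, so Alto commits to S5. Subgame-perfect outcome: (S5, S) with payoffs (11, 12).

(S5, S)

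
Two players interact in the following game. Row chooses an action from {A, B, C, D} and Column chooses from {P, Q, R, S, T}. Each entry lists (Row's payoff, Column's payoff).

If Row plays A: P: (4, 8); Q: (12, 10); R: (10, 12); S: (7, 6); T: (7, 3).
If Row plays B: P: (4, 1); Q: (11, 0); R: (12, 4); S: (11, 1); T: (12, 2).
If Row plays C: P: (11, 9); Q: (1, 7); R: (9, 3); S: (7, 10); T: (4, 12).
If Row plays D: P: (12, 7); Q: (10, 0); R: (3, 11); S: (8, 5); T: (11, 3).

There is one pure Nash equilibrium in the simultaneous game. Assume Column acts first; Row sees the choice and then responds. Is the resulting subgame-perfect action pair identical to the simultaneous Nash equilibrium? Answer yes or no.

no

Backward induction with Column moving first.
- P: BR = D, leader payoff 7.
- Q: BR = A, leader payoff 10.
- R: BR = B, leader payoff 4.
- S: BR = B, leader payoff 1.
- T: BR = B, leader payoff 2.
Maximizing over 7, 10, 4, 1, 2, Column chooses Q. Subgame-perfect outcome: (A, Q) with payoffs (12, 10).
Under simultaneous play:
Row's best replies: P→D; Q→A; R→B; S→B; T→B.
Column's best replies: A→R; B→R; C→T; D→R.
The unique mutual best reply is (B, R), giving (12, 4).
Sequential outcome (A, Q) differs from the Nash profile (B, R).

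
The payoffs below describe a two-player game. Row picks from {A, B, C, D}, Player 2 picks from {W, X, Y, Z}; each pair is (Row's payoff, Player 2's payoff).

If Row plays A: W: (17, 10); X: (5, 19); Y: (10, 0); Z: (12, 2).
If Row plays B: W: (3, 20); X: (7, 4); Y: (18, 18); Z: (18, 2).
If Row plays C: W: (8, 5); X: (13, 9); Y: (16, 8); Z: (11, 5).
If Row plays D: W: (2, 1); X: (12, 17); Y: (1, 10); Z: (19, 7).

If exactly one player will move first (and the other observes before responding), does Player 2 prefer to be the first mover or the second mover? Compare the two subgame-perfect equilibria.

If Row leads: Player 2's best replies are A→X, B→W, C→X, D→X; Row's induced payoffs 5, 3, 13, 12; outcome (C, X), payoffs (13, 9).
If Player 2 leads: Row's best replies are W→A, X→C, Y→B, Z→D; Player 2's induced payoffs 10, 9, 18, 7; outcome (B, Y), payoffs (18, 18).
Player 2 gets 18 moving first and 9 moving second, so Player 2 prefers to move first.

first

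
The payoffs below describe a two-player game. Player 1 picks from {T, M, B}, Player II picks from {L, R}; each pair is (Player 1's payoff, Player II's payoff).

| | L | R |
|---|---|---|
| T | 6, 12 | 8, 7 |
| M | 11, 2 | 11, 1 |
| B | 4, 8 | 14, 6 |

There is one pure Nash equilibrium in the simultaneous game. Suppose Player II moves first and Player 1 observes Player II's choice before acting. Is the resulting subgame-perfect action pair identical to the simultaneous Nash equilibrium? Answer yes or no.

Solve by backward induction (Player II leads).
- L → Player 1 plays M (best of 6, 11, 4); Player II gets 2.
- R → Player 1 plays B (best of 8, 11, 14); Player II gets 6.
Player II's induced payoffs are 2, 6, so Player II commits to R. Subgame-perfect outcome: (B, R) with payoffs (14, 6).
Now find the simultaneous Nash equilibrium.
Player 1's best replies: L→M; R→B.
Player II's best replies: T→L; M→L; B→L.
Only (M, L) has each player best-responding; Nash payoffs (11, 2).
Sequential outcome (B, R) differs from the Nash profile (M, L).

no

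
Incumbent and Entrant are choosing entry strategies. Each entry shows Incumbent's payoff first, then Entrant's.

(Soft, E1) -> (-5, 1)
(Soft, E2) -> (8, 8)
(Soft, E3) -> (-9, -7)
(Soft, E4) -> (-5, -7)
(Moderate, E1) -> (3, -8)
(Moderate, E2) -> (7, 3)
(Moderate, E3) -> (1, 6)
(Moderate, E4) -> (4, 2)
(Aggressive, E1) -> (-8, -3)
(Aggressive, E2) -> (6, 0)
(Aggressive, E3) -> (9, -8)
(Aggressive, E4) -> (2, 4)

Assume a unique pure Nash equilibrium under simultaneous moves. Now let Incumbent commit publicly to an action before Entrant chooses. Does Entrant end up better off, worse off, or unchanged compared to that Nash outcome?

unchanged

Solve by backward induction (Incumbent leads).
- Soft: Entrant compares 1, 8, -7, -7 and picks E2; Incumbent would get 8.
- Moderate: Entrant compares -8, 3, 6, 2 and picks E3; Incumbent would get 1.
- Aggressive: Entrant compares -3, 0, -8, 4 and picks E4; Incumbent would get 2.
Maximizing over 8, 1, 2, Incumbent chooses Soft. Subgame-perfect outcome: (Soft, E2) with payoffs (8, 8).
Now find the simultaneous Nash equilibrium.
Incumbent's best replies: E1→Moderate; E2→Soft; E3→Aggressive; E4→Moderate.
Entrant's best replies: Soft→E2; Moderate→E3; Aggressive→E4.
The unique mutual best reply is (Soft, E2), giving (8, 8).
Entrant earns 8 sequentially versus 8 at the Nash outcome: unchanged.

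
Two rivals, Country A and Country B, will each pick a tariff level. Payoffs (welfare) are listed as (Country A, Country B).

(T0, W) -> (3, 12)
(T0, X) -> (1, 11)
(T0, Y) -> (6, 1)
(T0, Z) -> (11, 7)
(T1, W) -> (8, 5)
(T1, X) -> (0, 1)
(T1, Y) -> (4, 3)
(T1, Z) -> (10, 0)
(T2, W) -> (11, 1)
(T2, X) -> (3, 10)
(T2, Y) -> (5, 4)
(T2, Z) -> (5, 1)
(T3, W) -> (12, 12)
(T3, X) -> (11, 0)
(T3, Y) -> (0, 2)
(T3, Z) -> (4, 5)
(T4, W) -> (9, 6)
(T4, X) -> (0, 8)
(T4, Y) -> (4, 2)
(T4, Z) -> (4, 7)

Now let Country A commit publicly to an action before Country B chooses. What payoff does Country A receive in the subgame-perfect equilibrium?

Backward induction with Country A moving first.
- T0: Country B compares 12, 11, 1, 7 and picks W; Country A would get 3.
- T1: Country B compares 5, 1, 3, 0 and picks W; Country A would get 8.
- T2: Country B compares 1, 10, 4, 1 and picks X; Country A would get 3.
- T3: Country B compares 12, 0, 2, 5 and picks W; Country A would get 12.
- T4: Country B compares 6, 8, 2, 7 and picks X; Country A would get 0.
Maximizing over 3, 8, 3, 12, 0, Country A chooses T3. Subgame-perfect outcome: (T3, W) with payoffs (12, 12).

12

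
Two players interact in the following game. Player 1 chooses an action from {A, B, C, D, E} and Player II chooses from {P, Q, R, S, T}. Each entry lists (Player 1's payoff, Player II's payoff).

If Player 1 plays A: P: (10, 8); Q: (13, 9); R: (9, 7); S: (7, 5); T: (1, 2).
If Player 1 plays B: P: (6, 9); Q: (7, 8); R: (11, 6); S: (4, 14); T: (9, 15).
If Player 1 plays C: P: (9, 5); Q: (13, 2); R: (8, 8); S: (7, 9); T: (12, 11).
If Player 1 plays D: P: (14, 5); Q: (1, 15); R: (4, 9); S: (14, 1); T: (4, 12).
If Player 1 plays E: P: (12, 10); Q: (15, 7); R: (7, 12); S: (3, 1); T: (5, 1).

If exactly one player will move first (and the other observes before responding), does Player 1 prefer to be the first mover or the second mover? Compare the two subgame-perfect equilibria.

If Player 1 leads: Player II's best replies are A→Q, B→T, C→T, D→Q, E→R; Player 1's induced payoffs 13, 9, 12, 1, 7; outcome (A, Q), payoffs (13, 9).
If Player II leads: Player 1's best replies are P→D, Q→E, R→B, S→D, T→C; Player II's induced payoffs 5, 7, 6, 1, 11; outcome (C, T), payoffs (12, 11).
Player 1 gets 13 moving first and 12 moving second, so Player 1 prefers to move first.

first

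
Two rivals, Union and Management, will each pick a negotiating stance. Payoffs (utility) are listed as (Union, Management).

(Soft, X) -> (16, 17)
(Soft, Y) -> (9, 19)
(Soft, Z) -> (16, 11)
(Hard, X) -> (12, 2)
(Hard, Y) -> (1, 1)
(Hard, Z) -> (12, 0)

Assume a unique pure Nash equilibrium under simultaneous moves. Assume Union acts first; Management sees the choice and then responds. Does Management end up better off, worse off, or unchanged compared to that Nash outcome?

Solve by backward induction (Union leads).
- Soft: Management compares 17, 19, 11 and picks Y; Union would get 9.
- Hard: Management compares 2, 1, 0 and picks X; Union would get 12.
Among 9, 12, the best is 12 at Hard. Subgame-perfect outcome: (Hard, X) with payoffs (12, 2).
Under simultaneous play:
Union's best replies: X→Soft; Y→Soft; Z→Soft.
Management's best replies: Soft→Y; Hard→X.
The unique mutual best reply is (Soft, Y), giving (9, 19).
Management earns 2 sequentially versus 19 at the Nash outcome: worse off.

worse off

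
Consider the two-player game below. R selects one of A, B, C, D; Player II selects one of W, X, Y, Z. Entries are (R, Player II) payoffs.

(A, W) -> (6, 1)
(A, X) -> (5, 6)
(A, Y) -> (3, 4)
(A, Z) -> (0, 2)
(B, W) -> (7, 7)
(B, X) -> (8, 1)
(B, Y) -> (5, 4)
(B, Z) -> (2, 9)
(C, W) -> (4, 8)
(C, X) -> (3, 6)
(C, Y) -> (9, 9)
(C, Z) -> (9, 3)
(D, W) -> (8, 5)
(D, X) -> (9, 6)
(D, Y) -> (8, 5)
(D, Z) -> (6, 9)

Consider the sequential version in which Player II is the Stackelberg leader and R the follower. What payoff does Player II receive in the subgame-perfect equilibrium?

9

R best-responds to each possible Player II move:
- W → R plays D (best of 6, 7, 4, 8); Player II gets 5.
- X → R plays D (best of 5, 8, 3, 9); Player II gets 6.
- Y → R plays C (best of 3, 5, 9, 8); Player II gets 9.
- Z → R plays C (best of 0, 2, 9, 6); Player II gets 3.
Among 5, 6, 9, 3, the best is 9 at Y. Subgame-perfect outcome: (C, Y) with payoffs (9, 9).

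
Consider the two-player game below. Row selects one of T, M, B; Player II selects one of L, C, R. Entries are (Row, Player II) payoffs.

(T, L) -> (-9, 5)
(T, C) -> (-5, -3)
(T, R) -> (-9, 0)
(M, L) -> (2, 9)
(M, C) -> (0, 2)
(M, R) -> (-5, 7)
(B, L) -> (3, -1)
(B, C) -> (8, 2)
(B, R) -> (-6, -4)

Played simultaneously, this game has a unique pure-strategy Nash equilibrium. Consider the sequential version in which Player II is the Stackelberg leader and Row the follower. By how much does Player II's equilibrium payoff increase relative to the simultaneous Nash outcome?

Row best-responds to each possible Player II move:
- L → Row plays B (best of -9, 2, 3); Player II gets -1.
- C → Row plays B (best of -5, 0, 8); Player II gets 2.
- R → Row plays M (best of -9, -5, -6); Player II gets 7.
Among -1, 2, 7, the best is 7 at R. Subgame-perfect outcome: (M, R) with payoffs (-5, 7).
Under simultaneous play:
Row's best replies: L→B; C→B; R→M.
Player II's best replies: T→L; M→L; B→C.
Only (B, C) has each player best-responding; Nash payoffs (8, 2).
Player II's commitment gain: 7 − 2 = 5.

5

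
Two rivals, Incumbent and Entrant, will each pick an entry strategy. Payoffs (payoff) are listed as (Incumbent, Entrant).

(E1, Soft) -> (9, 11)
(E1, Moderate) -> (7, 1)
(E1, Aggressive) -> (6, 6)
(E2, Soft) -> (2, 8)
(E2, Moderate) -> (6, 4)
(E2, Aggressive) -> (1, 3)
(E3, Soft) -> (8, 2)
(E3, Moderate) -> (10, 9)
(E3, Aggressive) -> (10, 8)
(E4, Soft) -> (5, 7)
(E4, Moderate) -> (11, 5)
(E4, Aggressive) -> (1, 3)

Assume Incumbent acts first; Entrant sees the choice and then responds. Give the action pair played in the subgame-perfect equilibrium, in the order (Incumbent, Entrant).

Backward induction with Incumbent moving first.
- E1 → Entrant plays Soft (best of 11, 1, 6); Incumbent gets 9.
- E2 → Entrant plays Soft (best of 8, 4, 3); Incumbent gets 2.
- E3 → Entrant plays Moderate (best of 2, 9, 8); Incumbent gets 10.
- E4 → Entrant plays Soft (best of 7, 5, 3); Incumbent gets 5.
Among 9, 2, 10, 5, the best is 10 at E3. Subgame-perfect outcome: (E3, Moderate) with payoffs (10, 9).

(E3, Moderate)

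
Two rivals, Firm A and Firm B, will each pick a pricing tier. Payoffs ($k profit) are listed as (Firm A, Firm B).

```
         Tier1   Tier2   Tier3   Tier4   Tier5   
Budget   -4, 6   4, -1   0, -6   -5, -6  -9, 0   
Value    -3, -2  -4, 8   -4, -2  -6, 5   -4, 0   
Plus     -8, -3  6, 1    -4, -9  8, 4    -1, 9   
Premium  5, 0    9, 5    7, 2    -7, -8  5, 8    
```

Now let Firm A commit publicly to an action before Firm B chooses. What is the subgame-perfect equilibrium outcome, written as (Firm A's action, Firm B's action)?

Firm B best-responds to each possible Firm A move:
- Budget → Firm B plays Tier1 (best of 6, -1, -6, -6, 0); Firm A gets -4.
- Value → Firm B plays Tier2 (best of -2, 8, -2, 5, 0); Firm A gets -4.
- Plus → Firm B plays Tier5 (best of -3, 1, -9, 4, 9); Firm A gets -1.
- Premium → Firm B plays Tier5 (best of 0, 5, 2, -8, 8); Firm A gets 5.
Firm A's induced payoffs are -4, -4, -1, 5, so Firm A commits to Premium. Subgame-perfect outcome: (Premium, Tier5) with payoffs (5, 8).

(Premium, Tier5)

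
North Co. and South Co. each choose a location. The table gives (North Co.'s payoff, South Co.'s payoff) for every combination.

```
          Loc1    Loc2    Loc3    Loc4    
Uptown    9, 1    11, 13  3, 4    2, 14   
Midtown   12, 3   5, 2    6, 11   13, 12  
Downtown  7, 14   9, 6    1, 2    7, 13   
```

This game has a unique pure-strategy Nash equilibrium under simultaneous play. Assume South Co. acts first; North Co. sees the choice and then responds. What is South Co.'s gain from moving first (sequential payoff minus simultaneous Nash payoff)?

Solve by backward induction (South Co. leads).
- Loc1 → North Co. plays Midtown (best of 9, 12, 7); South Co. gets 3.
- Loc2 → North Co. plays Uptown (best of 11, 5, 9); South Co. gets 13.
- Loc3 → North Co. plays Midtown (best of 3, 6, 1); South Co. gets 11.
- Loc4 → North Co. plays Midtown (best of 2, 13, 7); South Co. gets 12.
Among 3, 13, 11, 12, the best is 13 at Loc2. Subgame-perfect outcome: (Uptown, Loc2) with payoffs (11, 13).
Under simultaneous play:
North Co.'s best replies: Loc1→Midtown; Loc2→Uptown; Loc3→Midtown; Loc4→Midtown.
South Co.'s best replies: Uptown→Loc4; Midtown→Loc4; Downtown→Loc1.
The unique mutual best reply is (Midtown, Loc4), giving (13, 12).
South Co.'s commitment gain: 13 − 12 = 1.

1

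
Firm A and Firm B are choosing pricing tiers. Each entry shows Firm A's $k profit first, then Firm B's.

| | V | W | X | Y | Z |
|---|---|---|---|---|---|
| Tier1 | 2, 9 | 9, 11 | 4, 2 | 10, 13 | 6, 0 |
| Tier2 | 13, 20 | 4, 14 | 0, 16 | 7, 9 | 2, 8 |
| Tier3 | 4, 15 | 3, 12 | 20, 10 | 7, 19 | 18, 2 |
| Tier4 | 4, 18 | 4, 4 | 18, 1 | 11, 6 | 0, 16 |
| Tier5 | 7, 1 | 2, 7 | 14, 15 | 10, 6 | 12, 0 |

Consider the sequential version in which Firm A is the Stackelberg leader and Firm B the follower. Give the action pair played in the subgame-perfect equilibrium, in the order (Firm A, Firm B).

Work backward from Firm B's decision.
- Tier1: Firm B compares 9, 11, 2, 13, 0 and picks Y; Firm A would get 10.
- Tier2: Firm B compares 20, 14, 16, 9, 8 and picks V; Firm A would get 13.
- Tier3: Firm B compares 15, 12, 10, 19, 2 and picks Y; Firm A would get 7.
- Tier4: Firm B compares 18, 4, 1, 6, 16 and picks V; Firm A would get 4.
- Tier5: Firm B compares 1, 7, 15, 6, 0 and picks X; Firm A would get 14.
Maximizing over 10, 13, 7, 4, 14, Firm A chooses Tier5. Subgame-perfect outcome: (Tier5, X) with payoffs (14, 15).

(Tier5, X)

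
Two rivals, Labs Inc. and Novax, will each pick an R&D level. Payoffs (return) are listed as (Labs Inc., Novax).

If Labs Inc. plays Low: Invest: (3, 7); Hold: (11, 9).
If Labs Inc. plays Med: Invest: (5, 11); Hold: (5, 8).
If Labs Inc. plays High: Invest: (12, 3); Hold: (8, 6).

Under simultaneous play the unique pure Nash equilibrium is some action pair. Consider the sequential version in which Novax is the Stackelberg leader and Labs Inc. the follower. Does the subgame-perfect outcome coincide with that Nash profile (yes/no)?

yes

Labs Inc. best-responds to each possible Novax move:
- Invest → Labs Inc. plays High (best of 3, 5, 12); Novax gets 3.
- Hold → Labs Inc. plays Low (best of 11, 5, 8); Novax gets 9.
Among 3, 9, the best is 9 at Hold. Subgame-perfect outcome: (Low, Hold) with payoffs (11, 9).
Now find the simultaneous Nash equilibrium.
Labs Inc.'s best replies: Invest→High; Hold→Low.
Novax's best replies: Low→Hold; Med→Invest; High→Hold.
The unique mutual best reply is (Low, Hold), giving (11, 9).
Sequential outcome (Low, Hold) coincides with the Nash profile (Low, Hold).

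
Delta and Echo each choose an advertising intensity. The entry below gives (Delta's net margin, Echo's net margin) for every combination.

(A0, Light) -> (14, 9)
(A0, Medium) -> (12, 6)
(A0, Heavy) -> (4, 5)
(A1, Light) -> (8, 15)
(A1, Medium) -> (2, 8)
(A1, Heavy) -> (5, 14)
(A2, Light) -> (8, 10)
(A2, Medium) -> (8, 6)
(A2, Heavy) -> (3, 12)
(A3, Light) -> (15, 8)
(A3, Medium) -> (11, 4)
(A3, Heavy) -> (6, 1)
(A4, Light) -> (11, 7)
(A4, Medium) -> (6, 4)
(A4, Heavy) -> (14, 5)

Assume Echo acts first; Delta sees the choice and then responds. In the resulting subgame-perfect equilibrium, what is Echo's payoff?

8

Delta best-responds to each possible Echo move:
- Light: BR = A3, leader payoff 8.
- Medium: BR = A0, leader payoff 6.
- Heavy: BR = A4, leader payoff 5.
Echo's induced payoffs are 8, 6, 5, so Echo commits to Light. Subgame-perfect outcome: (A3, Light) with payoffs (15, 8).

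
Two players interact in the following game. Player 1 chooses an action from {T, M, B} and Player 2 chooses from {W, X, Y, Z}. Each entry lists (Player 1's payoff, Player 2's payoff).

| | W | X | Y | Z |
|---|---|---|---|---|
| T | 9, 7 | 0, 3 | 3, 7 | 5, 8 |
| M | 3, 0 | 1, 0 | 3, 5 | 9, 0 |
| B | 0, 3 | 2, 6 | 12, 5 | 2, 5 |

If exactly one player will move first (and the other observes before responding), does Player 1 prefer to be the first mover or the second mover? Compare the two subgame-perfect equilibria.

second

If Player 1 leads: Player 2's best replies are T→Z, M→Y, B→X; Player 1's induced payoffs 5, 3, 2; outcome (T, Z), payoffs (5, 8).
If Player 2 leads: Player 1's best replies are W→T, X→B, Y→B, Z→M; Player 2's induced payoffs 7, 6, 5, 0; outcome (T, W), payoffs (9, 7).
Player 1 gets 5 moving first and 9 moving second, so Player 1 prefers to move second.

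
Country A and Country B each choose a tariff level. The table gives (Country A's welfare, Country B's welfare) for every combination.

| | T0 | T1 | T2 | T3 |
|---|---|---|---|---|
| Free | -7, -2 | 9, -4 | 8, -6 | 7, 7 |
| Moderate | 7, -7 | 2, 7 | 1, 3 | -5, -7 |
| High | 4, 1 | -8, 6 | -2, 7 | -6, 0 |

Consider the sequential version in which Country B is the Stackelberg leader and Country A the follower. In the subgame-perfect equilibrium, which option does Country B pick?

Country A best-responds to each possible Country B move:
- T0 → Country A plays Moderate (best of -7, 7, 4); Country B gets -7.
- T1 → Country A plays Free (best of 9, 2, -8); Country B gets -4.
- T2 → Country A plays Free (best of 8, 1, -2); Country B gets -6.
- T3 → Country A plays Free (best of 7, -5, -6); Country B gets 7.
Among -7, -4, -6, 7, the best is 7 at T3. Subgame-perfect outcome: (Free, T3) with payoffs (7, 7).

T3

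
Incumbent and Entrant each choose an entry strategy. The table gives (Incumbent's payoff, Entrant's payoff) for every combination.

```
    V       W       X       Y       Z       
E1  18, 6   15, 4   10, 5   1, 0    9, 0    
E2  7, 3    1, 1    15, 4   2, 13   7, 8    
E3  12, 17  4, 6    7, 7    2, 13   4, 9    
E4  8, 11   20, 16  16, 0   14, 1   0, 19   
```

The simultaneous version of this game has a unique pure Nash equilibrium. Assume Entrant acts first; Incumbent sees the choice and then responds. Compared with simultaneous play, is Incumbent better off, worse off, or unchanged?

better off

Incumbent best-responds to each possible Entrant move:
- V → Incumbent plays E1 (best of 18, 7, 12, 8); Entrant gets 6.
- W → Incumbent plays E4 (best of 15, 1, 4, 20); Entrant gets 16.
- X → Incumbent plays E4 (best of 10, 15, 7, 16); Entrant gets 0.
- Y → Incumbent plays E4 (best of 1, 2, 2, 14); Entrant gets 1.
- Z → Incumbent plays E1 (best of 9, 7, 4, 0); Entrant gets 0.
Among 6, 16, 0, 1, 0, the best is 16 at W. Subgame-perfect outcome: (E4, W) with payoffs (20, 16).
Under simultaneous play:
Incumbent's best replies: V→E1; W→E4; X→E4; Y→E4; Z→E1.
Entrant's best replies: E1→V; E2→Y; E3→V; E4→Z.
The unique mutual best reply is (E1, V), giving (18, 6).
Incumbent earns 20 sequentially versus 18 at the Nash outcome: better off.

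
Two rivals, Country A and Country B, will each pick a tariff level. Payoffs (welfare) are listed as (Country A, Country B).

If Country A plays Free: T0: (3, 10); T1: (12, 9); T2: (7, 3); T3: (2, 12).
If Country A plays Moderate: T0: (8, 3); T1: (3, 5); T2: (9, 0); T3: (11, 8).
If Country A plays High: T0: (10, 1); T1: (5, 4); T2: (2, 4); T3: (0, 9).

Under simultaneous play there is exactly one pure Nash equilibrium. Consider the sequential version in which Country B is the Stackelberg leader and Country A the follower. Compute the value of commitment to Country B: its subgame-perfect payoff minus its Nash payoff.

1

Solve by backward induction (Country B leads).
- T0: Country A compares 3, 8, 10 and picks High; Country B would get 1.
- T1: Country A compares 12, 3, 5 and picks Free; Country B would get 9.
- T2: Country A compares 7, 9, 2 and picks Moderate; Country B would get 0.
- T3: Country A compares 2, 11, 0 and picks Moderate; Country B would get 8.
Country B's induced payoffs are 1, 9, 0, 8, so Country B commits to T1. Subgame-perfect outcome: (Free, T1) with payoffs (12, 9).
Now find the simultaneous Nash equilibrium.
Country A's best replies: T0→High; T1→Free; T2→Moderate; T3→Moderate.
Country B's best replies: Free→T3; Moderate→T3; High→T3.
The unique mutual best reply is (Moderate, T3), giving (11, 8).
Country B's commitment gain: 9 − 8 = 1.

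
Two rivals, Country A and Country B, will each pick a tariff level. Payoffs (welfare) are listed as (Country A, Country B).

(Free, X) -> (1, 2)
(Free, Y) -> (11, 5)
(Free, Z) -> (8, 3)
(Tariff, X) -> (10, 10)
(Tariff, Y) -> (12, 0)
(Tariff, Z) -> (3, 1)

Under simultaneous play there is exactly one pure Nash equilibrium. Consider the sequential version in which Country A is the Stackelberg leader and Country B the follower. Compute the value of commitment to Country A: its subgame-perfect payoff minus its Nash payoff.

Work backward from Country B's decision.
- Free: BR = Y, leader payoff 11.
- Tariff: BR = X, leader payoff 10.
Country A's induced payoffs are 11, 10, so Country A commits to Free. Subgame-perfect outcome: (Free, Y) with payoffs (11, 5).
Under simultaneous play:
Country A's best replies: X→Tariff; Y→Tariff; Z→Free.
Country B's best replies: Free→Y; Tariff→X.
Only (Tariff, X) has each player best-responding; Nash payoffs (10, 10).
Country A's commitment gain: 11 − 10 = 1.

1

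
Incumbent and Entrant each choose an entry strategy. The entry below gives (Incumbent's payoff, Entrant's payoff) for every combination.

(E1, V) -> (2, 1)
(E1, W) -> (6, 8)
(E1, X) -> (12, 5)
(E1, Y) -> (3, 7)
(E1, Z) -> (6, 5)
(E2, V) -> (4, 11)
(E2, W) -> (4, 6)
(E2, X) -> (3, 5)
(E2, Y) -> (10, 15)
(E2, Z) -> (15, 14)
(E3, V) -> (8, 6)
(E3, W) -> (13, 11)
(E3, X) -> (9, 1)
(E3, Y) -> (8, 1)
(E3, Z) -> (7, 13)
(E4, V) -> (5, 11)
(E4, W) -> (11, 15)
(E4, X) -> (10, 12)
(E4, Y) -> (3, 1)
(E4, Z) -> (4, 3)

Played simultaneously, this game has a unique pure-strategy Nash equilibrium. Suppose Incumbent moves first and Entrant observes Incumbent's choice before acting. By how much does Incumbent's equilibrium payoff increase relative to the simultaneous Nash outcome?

1

Entrant best-responds to each possible Incumbent move:
- E1: BR = W, leader payoff 6.
- E2: BR = Y, leader payoff 10.
- E3: BR = Z, leader payoff 7.
- E4: BR = W, leader payoff 11.
Incumbent's induced payoffs are 6, 10, 7, 11, so Incumbent commits to E4. Subgame-perfect outcome: (E4, W) with payoffs (11, 15).
For the simultaneous game, intersect best replies.
Incumbent's best replies: V→E3; W→E3; X→E1; Y→E2; Z→E2.
Entrant's best replies: E1→W; E2→Y; E3→Z; E4→W.
Only (E2, Y) has each player best-responding; Nash payoffs (10, 15).
Incumbent's commitment gain: 11 − 10 = 1.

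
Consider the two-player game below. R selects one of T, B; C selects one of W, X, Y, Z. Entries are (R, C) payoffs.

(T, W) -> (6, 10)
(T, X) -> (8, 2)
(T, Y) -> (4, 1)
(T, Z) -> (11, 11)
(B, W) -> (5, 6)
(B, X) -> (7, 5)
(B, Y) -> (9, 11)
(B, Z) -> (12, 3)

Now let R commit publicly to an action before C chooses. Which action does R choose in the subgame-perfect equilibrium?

Solve by backward induction (R leads).
- T: C compares 10, 2, 1, 11 and picks Z; R would get 11.
- B: C compares 6, 5, 11, 3 and picks Y; R would get 9.
Maximizing over 11, 9, R chooses T. Subgame-perfect outcome: (T, Z) with payoffs (11, 11).

T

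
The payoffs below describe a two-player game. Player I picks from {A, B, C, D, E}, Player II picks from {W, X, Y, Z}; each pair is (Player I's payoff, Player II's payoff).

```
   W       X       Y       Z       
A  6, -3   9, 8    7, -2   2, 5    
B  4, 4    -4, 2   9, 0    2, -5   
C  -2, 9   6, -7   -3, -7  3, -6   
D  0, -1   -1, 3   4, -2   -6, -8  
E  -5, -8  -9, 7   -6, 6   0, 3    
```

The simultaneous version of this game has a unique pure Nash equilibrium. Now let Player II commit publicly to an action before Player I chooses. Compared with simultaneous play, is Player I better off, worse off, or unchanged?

unchanged

Player I best-responds to each possible Player II move:
- W: BR = A, leader payoff -3.
- X: BR = A, leader payoff 8.
- Y: BR = B, leader payoff 0.
- Z: BR = C, leader payoff -6.
Player II's induced payoffs are -3, 8, 0, -6, so Player II commits to X. Subgame-perfect outcome: (A, X) with payoffs (9, 8).
Under simultaneous play:
Player I's best replies: W→A; X→A; Y→B; Z→C.
Player II's best replies: A→X; B→W; C→W; D→X; E→X.
Only (A, X) has each player best-responding; Nash payoffs (9, 8).
Player I earns 9 sequentially versus 9 at the Nash outcome: unchanged.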